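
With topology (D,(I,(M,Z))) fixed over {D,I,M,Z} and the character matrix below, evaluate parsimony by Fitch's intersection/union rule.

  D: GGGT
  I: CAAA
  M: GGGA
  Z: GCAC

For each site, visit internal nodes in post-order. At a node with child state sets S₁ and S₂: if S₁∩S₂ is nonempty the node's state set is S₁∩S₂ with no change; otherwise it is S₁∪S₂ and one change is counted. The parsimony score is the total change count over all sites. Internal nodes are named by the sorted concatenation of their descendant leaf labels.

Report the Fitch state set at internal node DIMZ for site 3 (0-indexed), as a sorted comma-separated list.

A,T

site 0, node MZ: M={G} ∩ Z={G} → {G} (+0)
site 0, node IMZ: I={C} ∪ MZ={G} → {C,G} (+1)
site 0, node DIMZ: D={G} ∩ IMZ={C,G} → {G} (+0)
site 1, node MZ: M={G} ∪ Z={C} → {C,G} (+1)
site 1, node IMZ: I={A} ∪ MZ={C,G} → {A,C,G} (+1)
site 1, node DIMZ: D={G} ∩ IMZ={A,C,G} → {G} (+0)
site 2, node MZ: M={G} ∪ Z={A} → {A,G} (+1)
site 2, node IMZ: I={A} ∩ MZ={A,G} → {A} (+0)
site 2, node DIMZ: D={G} ∪ IMZ={A} → {A,G} (+1)
site 3, node MZ: M={A} ∪ Z={C} → {A,C} (+1)
site 3, node IMZ: I={A} ∩ MZ={A,C} → {A} (+0)
site 3, node DIMZ: D={T} ∪ IMZ={A} → {A,T} (+1)
per-site changes: [1, 2, 2, 2]; total = 7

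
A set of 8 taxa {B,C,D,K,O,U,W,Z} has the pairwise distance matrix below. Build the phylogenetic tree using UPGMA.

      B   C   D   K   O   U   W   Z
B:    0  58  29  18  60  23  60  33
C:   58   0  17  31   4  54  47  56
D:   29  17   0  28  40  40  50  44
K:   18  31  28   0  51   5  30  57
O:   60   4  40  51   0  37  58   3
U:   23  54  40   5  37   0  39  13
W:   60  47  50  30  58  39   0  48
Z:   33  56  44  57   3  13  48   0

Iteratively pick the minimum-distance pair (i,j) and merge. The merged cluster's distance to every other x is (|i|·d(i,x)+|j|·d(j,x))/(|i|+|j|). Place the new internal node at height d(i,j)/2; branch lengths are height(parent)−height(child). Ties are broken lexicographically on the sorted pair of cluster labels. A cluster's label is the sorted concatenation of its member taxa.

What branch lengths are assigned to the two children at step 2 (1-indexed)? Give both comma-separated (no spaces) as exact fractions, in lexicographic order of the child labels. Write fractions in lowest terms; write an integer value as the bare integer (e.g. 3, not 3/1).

step 1: merge (O,Z) at d=3; branch lengths O→3/2, Z→3/2; new cluster OZ
  updated: d(B,OZ)=93/2, d(C,OZ)=30, d(D,OZ)=42, d(K,OZ)=54, d(OZ,U)=25, d(OZ,W)=53
step 2: merge (K,U) at d=5; branch lengths K→5/2, U→5/2; new cluster KU
  updated: d(B,KU)=41/2, d(C,KU)=85/2, d(D,KU)=34, d(KU,OZ)=79/2, d(KU,W)=69/2
step 3: merge (C,D) at d=17; branch lengths C→17/2, D→17/2; new cluster CD
  updated: d(B,CD)=87/2, d(CD,KU)=153/4, d(CD,OZ)=36, d(CD,W)=97/2
step 4: merge (B,KU) at d=41/2; branch lengths B→41/4, KU→31/4; new cluster BKU
  updated: d(BKU,CD)=40, d(BKU,OZ)=251/6, d(BKU,W)=43
step 5: merge (CD,OZ) at d=36; branch lengths CD→19/2, OZ→33/2; new cluster CDOZ
  updated: d(BKU,CDOZ)=491/12, d(CDOZ,W)=203/4
step 6: merge (BKU,CDOZ) at d=491/12; branch lengths BKU→245/24, CDOZ→59/24; new cluster BCDKOUZ
  updated: d(BCDKOUZ,W)=332/7
step 7: merge (BCDKOUZ,W) at d=332/7; branch lengths BCDKOUZ→547/168, W→166/7; new cluster BCDKOUWZ
final tree: (((B:41/4,(K:5/2,U:5/2):31/4):245/24,((C:17/2,D:17/2):19/2,(O:3/2,Z:3/2):33/2):59/24):547/168,W:166/7)
total length: 18251/168

5/2,5/2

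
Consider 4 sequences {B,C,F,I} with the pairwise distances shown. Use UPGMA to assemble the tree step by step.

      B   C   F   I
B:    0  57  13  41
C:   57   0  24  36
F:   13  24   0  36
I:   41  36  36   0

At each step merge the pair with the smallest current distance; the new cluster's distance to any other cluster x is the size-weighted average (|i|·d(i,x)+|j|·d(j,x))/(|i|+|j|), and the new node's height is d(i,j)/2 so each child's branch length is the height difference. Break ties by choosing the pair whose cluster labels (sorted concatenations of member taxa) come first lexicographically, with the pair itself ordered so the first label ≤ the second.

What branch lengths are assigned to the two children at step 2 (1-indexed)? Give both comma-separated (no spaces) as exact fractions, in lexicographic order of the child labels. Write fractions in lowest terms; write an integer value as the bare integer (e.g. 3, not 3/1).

18,18

1. join B+F (d=13) ⇒ BF; edges |B|=13/2, |F|=13/2
  updated: d(BF,C)=81/2, d(BF,I)=77/2
2. join C+I (d=36) ⇒ CI; edges |C|=18, |I|=18
  updated: d(BF,CI)=79/2
3. join BF+CI (d=79/2) ⇒ BCFI; edges |BF|=53/4, |CI|=7/4
final tree: ((B:13/2,F:13/2):53/4,(C:18,I:18):7/4)
total length: 64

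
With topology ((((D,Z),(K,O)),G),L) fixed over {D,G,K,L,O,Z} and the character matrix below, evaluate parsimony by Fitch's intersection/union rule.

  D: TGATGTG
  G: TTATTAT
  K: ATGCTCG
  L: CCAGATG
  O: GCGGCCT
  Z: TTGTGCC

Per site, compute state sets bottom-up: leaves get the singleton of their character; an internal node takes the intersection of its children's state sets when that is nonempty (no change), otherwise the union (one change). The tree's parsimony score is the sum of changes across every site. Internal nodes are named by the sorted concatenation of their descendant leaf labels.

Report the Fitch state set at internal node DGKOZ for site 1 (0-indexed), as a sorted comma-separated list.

T

site 0, node DZ: D={T} ∩ Z={T} → {T} (+0)
site 0, node KO: K={A} ∪ O={G} → {A,G} (+1)
site 0, node DKOZ: DZ={T} ∪ KO={A,G} → {A,G,T} (+1)
site 0, node DGKOZ: DKOZ={A,G,T} ∩ G={T} → {T} (+0)
site 0, node DGKLOZ: DGKOZ={T} ∪ L={C} → {C,T} (+1)
site 1, node DZ: D={G} ∪ Z={T} → {G,T} (+1)
site 1, node KO: K={T} ∪ O={C} → {C,T} (+1)
site 1, node DKOZ: DZ={G,T} ∩ KO={C,T} → {T} (+0)
site 1, node DGKOZ: DKOZ={T} ∩ G={T} → {T} (+0)
site 1, node DGKLOZ: DGKOZ={T} ∪ L={C} → {C,T} (+1)
site 2, node DZ: D={A} ∪ Z={G} → {A,G} (+1)
site 2, node KO: K={G} ∩ O={G} → {G} (+0)
site 2, node DKOZ: DZ={A,G} ∩ KO={G} → {G} (+0)
site 2, node DGKOZ: DKOZ={G} ∪ G={A} → {A,G} (+1)
site 2, node DGKLOZ: DGKOZ={A,G} ∩ L={A} → {A} (+0)
site 3, node DZ: D={T} ∩ Z={T} → {T} (+0)
site 3, node KO: K={C} ∪ O={G} → {C,G} (+1)
site 3, node DKOZ: DZ={T} ∪ KO={C,G} → {C,G,T} (+1)
site 3, node DGKOZ: DKOZ={C,G,T} ∩ G={T} → {T} (+0)
site 3, node DGKLOZ: DGKOZ={T} ∪ L={G} → {G,T} (+1)
site 4, node DZ: D={G} ∩ Z={G} → {G} (+0)
site 4, node KO: K={T} ∪ O={C} → {C,T} (+1)
site 4, node DKOZ: DZ={G} ∪ KO={C,T} → {C,G,T} (+1)
site 4, node DGKOZ: DKOZ={C,G,T} ∩ G={T} → {T} (+0)
site 4, node DGKLOZ: DGKOZ={T} ∪ L={A} → {A,T} (+1)
site 5, node DZ: D={T} ∪ Z={C} → {C,T} (+1)
site 5, node KO: K={C} ∩ O={C} → {C} (+0)
site 5, node DKOZ: DZ={C,T} ∩ KO={C} → {C} (+0)
site 5, node DGKOZ: DKOZ={C} ∪ G={A} → {A,C} (+1)
site 5, node DGKLOZ: DGKOZ={A,C} ∪ L={T} → {A,C,T} (+1)
site 6, node DZ: D={G} ∪ Z={C} → {C,G} (+1)
site 6, node KO: K={G} ∪ O={T} → {G,T} (+1)
site 6, node DKOZ: DZ={C,G} ∩ KO={G,T} → {G} (+0)
site 6, node DGKOZ: DKOZ={G} ∪ G={T} → {G,T} (+1)
site 6, node DGKLOZ: DGKOZ={G,T} ∩ L={G} → {G} (+0)
per-site changes: [3, 3, 2, 3, 3, 3, 3]; total = 20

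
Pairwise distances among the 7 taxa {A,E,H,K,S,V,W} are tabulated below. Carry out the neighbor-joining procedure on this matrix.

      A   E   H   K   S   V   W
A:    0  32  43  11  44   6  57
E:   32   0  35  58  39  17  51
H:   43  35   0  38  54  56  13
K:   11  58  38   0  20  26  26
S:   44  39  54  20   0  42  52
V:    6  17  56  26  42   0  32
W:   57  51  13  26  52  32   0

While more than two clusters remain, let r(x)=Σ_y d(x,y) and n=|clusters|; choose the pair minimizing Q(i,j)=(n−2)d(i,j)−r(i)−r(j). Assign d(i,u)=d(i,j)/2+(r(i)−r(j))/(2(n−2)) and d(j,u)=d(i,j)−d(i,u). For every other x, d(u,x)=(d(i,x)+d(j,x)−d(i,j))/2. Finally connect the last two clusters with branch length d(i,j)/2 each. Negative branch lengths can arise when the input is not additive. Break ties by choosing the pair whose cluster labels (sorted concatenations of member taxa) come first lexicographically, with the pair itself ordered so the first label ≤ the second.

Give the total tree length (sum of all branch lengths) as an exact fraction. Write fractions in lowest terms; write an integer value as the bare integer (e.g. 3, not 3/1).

1525/16

1. join H+W (d=13, Q=-405) ⇒ HW; edges |H|=73/10, |W|=57/10
  updated: d(A,HW)=87/2, d(E,HW)=73/2, d(HW,K)=51/2, d(HW,S)=93/2, d(HW,V)=75/2
2. join K+S (d=20, Q=-252) ⇒ KS; edges |K|=29/8, |S|=131/8
  updated: d(A,KS)=35/2, d(E,KS)=77/2, d(HW,KS)=26, d(KS,V)=24
3. join HW+KS (d=26, Q=-343/2) ⇒ HKSW; edges |HW|=77/4, |KS|=27/4
  updated: d(A,HKSW)=35/2, d(E,HKSW)=49/2, d(HKSW,V)=71/4
4. join A+V (d=6, Q=-337/4) ⇒ AV; edges |A|=107/16, |V|=-11/16
  updated: d(AV,E)=43/2, d(AV,HKSW)=117/8
5. join AV+E (d=43/2, Q=-485/8) ⇒ AEV; edges |AV|=93/16, |E|=251/16
  updated: d(AEV,HKSW)=141/16
6. join AEV+HKSW (d=141/16) ⇒ AEHKSVW; edges |AEV|=141/32, |HKSW|=141/32
final tree: (((A:107/16,V:-11/16):93/16,E:251/16):141/32,((H:73/10,W:57/10):77/4,(K:29/8,S:131/8):27/4):141/32)
total length: 1525/16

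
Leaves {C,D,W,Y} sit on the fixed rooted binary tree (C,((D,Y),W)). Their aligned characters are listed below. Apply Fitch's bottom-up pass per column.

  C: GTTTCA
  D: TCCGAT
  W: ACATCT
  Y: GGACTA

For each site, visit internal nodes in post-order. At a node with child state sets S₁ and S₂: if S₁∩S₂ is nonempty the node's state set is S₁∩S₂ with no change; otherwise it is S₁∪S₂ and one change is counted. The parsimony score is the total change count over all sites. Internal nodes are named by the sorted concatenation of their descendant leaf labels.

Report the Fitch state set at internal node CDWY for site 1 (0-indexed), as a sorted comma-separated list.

site 0, node DY: D={T} ∪ Y={G} → {G,T} (+1)
site 0, node DWY: DY={G,T} ∪ W={A} → {A,G,T} (+1)
site 0, node CDWY: C={G} ∩ DWY={A,G,T} → {G} (+0)
site 1, node DY: D={C} ∪ Y={G} → {C,G} (+1)
site 1, node DWY: DY={C,G} ∩ W={C} → {C} (+0)
site 1, node CDWY: C={T} ∪ DWY={C} → {C,T} (+1)
site 2, node DY: D={C} ∪ Y={A} → {A,C} (+1)
site 2, node DWY: DY={A,C} ∩ W={A} → {A} (+0)
site 2, node CDWY: C={T} ∪ DWY={A} → {A,T} (+1)
site 3, node DY: D={G} ∪ Y={C} → {C,G} (+1)
site 3, node DWY: DY={C,G} ∪ W={T} → {C,G,T} (+1)
site 3, node CDWY: C={T} ∩ DWY={C,G,T} → {T} (+0)
site 4, node DY: D={A} ∪ Y={T} → {A,T} (+1)
site 4, node DWY: DY={A,T} ∪ W={C} → {A,C,T} (+1)
site 4, node CDWY: C={C} ∩ DWY={A,C,T} → {C} (+0)
site 5, node DY: D={T} ∪ Y={A} → {A,T} (+1)
site 5, node DWY: DY={A,T} ∩ W={T} → {T} (+0)
site 5, node CDWY: C={A} ∪ DWY={T} → {A,T} (+1)
per-site changes: [2, 2, 2, 2, 2, 2]; total = 12

C,T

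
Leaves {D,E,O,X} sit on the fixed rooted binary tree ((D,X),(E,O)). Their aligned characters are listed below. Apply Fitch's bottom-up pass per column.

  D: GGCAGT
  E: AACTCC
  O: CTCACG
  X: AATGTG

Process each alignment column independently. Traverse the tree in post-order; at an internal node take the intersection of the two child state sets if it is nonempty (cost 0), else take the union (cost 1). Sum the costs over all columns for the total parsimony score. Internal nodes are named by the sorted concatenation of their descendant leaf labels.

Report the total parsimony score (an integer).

11

DX@0: {G} ∪ {A} = {A,G} (union, +1)
EO@0: {A} ∪ {C} = {A,C} (union, +1)
DEOX@0: {A,G} ∩ {A,C} = {A} (intersection, +0)
DX@1: {G} ∪ {A} = {A,G} (union, +1)
EO@1: {A} ∪ {T} = {A,T} (union, +1)
DEOX@1: {A,G} ∩ {A,T} = {A} (intersection, +0)
DX@2: {C} ∪ {T} = {C,T} (union, +1)
EO@2: {C} ∩ {C} = {C} (intersection, +0)
DEOX@2: {C,T} ∩ {C} = {C} (intersection, +0)
DX@3: {A} ∪ {G} = {A,G} (union, +1)
EO@3: {T} ∪ {A} = {A,T} (union, +1)
DEOX@3: {A,G} ∩ {A,T} = {A} (intersection, +0)
DX@4: {G} ∪ {T} = {G,T} (union, +1)
EO@4: {C} ∩ {C} = {C} (intersection, +0)
DEOX@4: {G,T} ∪ {C} = {C,G,T} (union, +1)
DX@5: {T} ∪ {G} = {G,T} (union, +1)
EO@5: {C} ∪ {G} = {C,G} (union, +1)
DEOX@5: {G,T} ∩ {C,G} = {G} (intersection, +0)
per-site changes: [2, 2, 1, 2, 2, 2]; total = 11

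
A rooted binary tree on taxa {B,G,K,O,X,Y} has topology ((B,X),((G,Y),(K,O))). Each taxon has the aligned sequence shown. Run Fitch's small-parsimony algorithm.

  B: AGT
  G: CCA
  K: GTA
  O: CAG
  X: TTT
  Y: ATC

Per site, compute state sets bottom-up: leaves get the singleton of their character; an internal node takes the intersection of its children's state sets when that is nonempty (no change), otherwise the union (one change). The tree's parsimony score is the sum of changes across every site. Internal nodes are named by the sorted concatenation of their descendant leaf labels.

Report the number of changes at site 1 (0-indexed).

3

BX@0: {A} ∪ {T} = {A,T} (union, +1)
GY@0: {C} ∪ {A} = {A,C} (union, +1)
KO@0: {G} ∪ {C} = {C,G} (union, +1)
GKOY@0: {A,C} ∩ {C,G} = {C} (intersection, +0)
BGKOXY@0: {A,T} ∪ {C} = {A,C,T} (union, +1)
BX@1: {G} ∪ {T} = {G,T} (union, +1)
GY@1: {C} ∪ {T} = {C,T} (union, +1)
KO@1: {T} ∪ {A} = {A,T} (union, +1)
GKOY@1: {C,T} ∩ {A,T} = {T} (intersection, +0)
BGKOXY@1: {G,T} ∩ {T} = {T} (intersection, +0)
BX@2: {T} ∩ {T} = {T} (intersection, +0)
GY@2: {A} ∪ {C} = {A,C} (union, +1)
KO@2: {A} ∪ {G} = {A,G} (union, +1)
GKOY@2: {A,C} ∩ {A,G} = {A} (intersection, +0)
BGKOXY@2: {T} ∪ {A} = {A,T} (union, +1)
per-site changes: [4, 3, 3]; total = 10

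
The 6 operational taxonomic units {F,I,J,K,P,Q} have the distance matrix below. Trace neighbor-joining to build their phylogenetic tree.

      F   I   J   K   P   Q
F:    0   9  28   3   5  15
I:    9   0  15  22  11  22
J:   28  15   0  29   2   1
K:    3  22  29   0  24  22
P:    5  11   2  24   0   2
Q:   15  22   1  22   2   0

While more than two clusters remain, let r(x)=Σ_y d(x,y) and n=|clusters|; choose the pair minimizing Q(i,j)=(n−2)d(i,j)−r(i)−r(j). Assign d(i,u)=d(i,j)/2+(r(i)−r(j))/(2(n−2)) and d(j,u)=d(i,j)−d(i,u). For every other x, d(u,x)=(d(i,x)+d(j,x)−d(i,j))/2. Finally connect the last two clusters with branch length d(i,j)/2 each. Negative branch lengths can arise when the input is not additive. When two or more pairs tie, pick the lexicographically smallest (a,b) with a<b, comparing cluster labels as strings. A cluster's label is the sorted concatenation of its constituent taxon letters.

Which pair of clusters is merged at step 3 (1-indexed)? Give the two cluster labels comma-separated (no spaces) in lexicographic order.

FIK,P

1. join F+K (d=3, Q=-148) ⇒ FK; edges |F|=-7/2, |K|=13/2
  updated: d(FK,I)=14, d(FK,J)=27, d(FK,P)=13, d(FK,Q)=17
2. join FK+I (d=14, Q=-91) ⇒ FIK; edges |FK|=17/2, |I|=11/2
  updated: d(FIK,J)=14, d(FIK,P)=5, d(FIK,Q)=25/2
3. join FIK+P (d=5, Q=-61/2) ⇒ FIKP; edges |FIK|=65/8, |P|=-25/8
  updated: d(FIKP,J)=11/2, d(FIKP,Q)=19/4
4. join FIKP+J (d=11/2, Q=-45/4) ⇒ FIJKP; edges |FIKP|=37/8, |J|=7/8
  updated: d(FIJKP,Q)=1/8
5. join FIJKP+Q (d=1/8) ⇒ FIJKPQ; edges |FIJKP|=1/16, |Q|=1/16
final tree: (((((F:-7/2,K:13/2):17/2,I:11/2):65/8,P:-25/8):37/8,J:7/8):1/16,Q:1/16)
total length: 221/8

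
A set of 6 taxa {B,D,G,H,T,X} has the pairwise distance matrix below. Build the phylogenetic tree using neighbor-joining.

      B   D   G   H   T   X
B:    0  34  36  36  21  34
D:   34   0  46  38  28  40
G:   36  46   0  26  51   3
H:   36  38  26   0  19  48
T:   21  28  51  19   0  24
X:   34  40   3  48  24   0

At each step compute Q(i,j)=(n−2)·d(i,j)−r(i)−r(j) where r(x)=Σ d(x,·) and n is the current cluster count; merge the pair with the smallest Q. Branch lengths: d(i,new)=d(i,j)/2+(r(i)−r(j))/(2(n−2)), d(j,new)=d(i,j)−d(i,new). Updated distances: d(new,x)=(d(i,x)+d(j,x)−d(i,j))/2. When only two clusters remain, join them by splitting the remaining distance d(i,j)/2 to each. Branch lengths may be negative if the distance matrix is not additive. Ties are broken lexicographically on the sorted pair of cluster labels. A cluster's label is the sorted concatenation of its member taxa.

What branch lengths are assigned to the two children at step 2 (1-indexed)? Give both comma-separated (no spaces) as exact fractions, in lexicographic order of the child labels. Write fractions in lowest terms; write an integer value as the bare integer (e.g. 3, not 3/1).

1. join G+X (d=3, Q=-299) ⇒ GX; edges |G|=25/8, |X|=-1/8
  updated: d(B,GX)=67/2, d(D,GX)=83/2, d(GX,H)=71/2, d(GX,T)=36
2. join H+T (d=19, Q=-351/2) ⇒ HT; edges |H|=163/12, |T|=65/12
  updated: d(B,HT)=19, d(D,HT)=47/2, d(GX,HT)=105/4
3. join B+GX (d=67/2, Q=-483/4) ⇒ BGX; edges |B|=209/16, |GX|=327/16
  updated: d(BGX,D)=21, d(BGX,HT)=47/8
4. join BGX+D (d=21, Q=-403/8) ⇒ BDGX; edges |BGX|=27/16, |D|=309/16
  updated: d(BDGX,HT)=67/16
5. join BDGX+HT (d=67/16) ⇒ BDGHTX; edges |BDGX|=67/32, |HT|=67/32
final tree: (((B:209/16,(G:25/8,X:-1/8):327/16):27/16,D:309/16):67/32,(H:163/12,T:65/12):67/32)
total length: 1291/16

163/12,65/12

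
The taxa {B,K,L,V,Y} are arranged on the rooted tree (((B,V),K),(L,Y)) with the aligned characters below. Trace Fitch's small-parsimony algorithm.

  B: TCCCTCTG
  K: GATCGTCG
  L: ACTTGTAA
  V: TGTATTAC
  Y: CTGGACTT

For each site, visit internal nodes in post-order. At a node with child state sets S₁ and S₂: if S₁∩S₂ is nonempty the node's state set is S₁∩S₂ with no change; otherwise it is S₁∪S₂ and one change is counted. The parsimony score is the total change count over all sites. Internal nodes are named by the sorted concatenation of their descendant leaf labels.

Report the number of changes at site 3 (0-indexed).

3

BV@0: {T} ∩ {T} = {T} (intersection, +0)
BKV@0: {T} ∪ {G} = {G,T} (union, +1)
LY@0: {A} ∪ {C} = {A,C} (union, +1)
BKLVY@0: {G,T} ∪ {A,C} = {A,C,G,T} (union, +1)
BV@1: {C} ∪ {G} = {C,G} (union, +1)
BKV@1: {C,G} ∪ {A} = {A,C,G} (union, +1)
LY@1: {C} ∪ {T} = {C,T} (union, +1)
BKLVY@1: {A,C,G} ∩ {C,T} = {C} (intersection, +0)
BV@2: {C} ∪ {T} = {C,T} (union, +1)
BKV@2: {C,T} ∩ {T} = {T} (intersection, +0)
LY@2: {T} ∪ {G} = {G,T} (union, +1)
BKLVY@2: {T} ∩ {G,T} = {T} (intersection, +0)
BV@3: {C} ∪ {A} = {A,C} (union, +1)
BKV@3: {A,C} ∩ {C} = {C} (intersection, +0)
LY@3: {T} ∪ {G} = {G,T} (union, +1)
BKLVY@3: {C} ∪ {G,T} = {C,G,T} (union, +1)
BV@4: {T} ∩ {T} = {T} (intersection, +0)
BKV@4: {T} ∪ {G} = {G,T} (union, +1)
LY@4: {G} ∪ {A} = {A,G} (union, +1)
BKLVY@4: {G,T} ∩ {A,G} = {G} (intersection, +0)
BV@5: {C} ∪ {T} = {C,T} (union, +1)
BKV@5: {C,T} ∩ {T} = {T} (intersection, +0)
LY@5: {T} ∪ {C} = {C,T} (union, +1)
BKLVY@5: {T} ∩ {C,T} = {T} (intersection, +0)
BV@6: {T} ∪ {A} = {A,T} (union, +1)
BKV@6: {A,T} ∪ {C} = {A,C,T} (union, +1)
LY@6: {A} ∪ {T} = {A,T} (union, +1)
BKLVY@6: {A,C,T} ∩ {A,T} = {A,T} (intersection, +0)
BV@7: {G} ∪ {C} = {C,G} (union, +1)
BKV@7: {C,G} ∩ {G} = {G} (intersection, +0)
LY@7: {A} ∪ {T} = {A,T} (union, +1)
BKLVY@7: {G} ∪ {A,T} = {A,G,T} (union, +1)
per-site changes: [3, 3, 2, 3, 2, 2, 3, 3]; total = 21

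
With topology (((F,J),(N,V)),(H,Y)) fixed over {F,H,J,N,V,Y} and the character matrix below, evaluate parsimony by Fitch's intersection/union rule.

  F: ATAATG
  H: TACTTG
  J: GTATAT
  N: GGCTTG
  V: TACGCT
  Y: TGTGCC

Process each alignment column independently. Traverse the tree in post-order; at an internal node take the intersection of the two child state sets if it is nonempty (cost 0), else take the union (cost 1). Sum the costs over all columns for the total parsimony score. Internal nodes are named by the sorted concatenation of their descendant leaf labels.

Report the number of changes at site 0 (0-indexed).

site 0, node FJ: F={A} ∪ J={G} → {A,G} (+1)
site 0, node NV: N={G} ∪ V={T} → {G,T} (+1)
site 0, node FJNV: FJ={A,G} ∩ NV={G,T} → {G} (+0)
site 0, node HY: H={T} ∩ Y={T} → {T} (+0)
site 0, node FHJNVY: FJNV={G} ∪ HY={T} → {G,T} (+1)
site 1, node FJ: F={T} ∩ J={T} → {T} (+0)
site 1, node NV: N={G} ∪ V={A} → {A,G} (+1)
site 1, node FJNV: FJ={T} ∪ NV={A,G} → {A,G,T} (+1)
site 1, node HY: H={A} ∪ Y={G} → {A,G} (+1)
site 1, node FHJNVY: FJNV={A,G,T} ∩ HY={A,G} → {A,G} (+0)
site 2, node FJ: F={A} ∩ J={A} → {A} (+0)
site 2, node NV: N={C} ∩ V={C} → {C} (+0)
site 2, node FJNV: FJ={A} ∪ NV={C} → {A,C} (+1)
site 2, node HY: H={C} ∪ Y={T} → {C,T} (+1)
site 2, node FHJNVY: FJNV={A,C} ∩ HY={C,T} → {C} (+0)
site 3, node FJ: F={A} ∪ J={T} → {A,T} (+1)
site 3, node NV: N={T} ∪ V={G} → {G,T} (+1)
site 3, node FJNV: FJ={A,T} ∩ NV={G,T} → {T} (+0)
site 3, node HY: H={T} ∪ Y={G} → {G,T} (+1)
site 3, node FHJNVY: FJNV={T} ∩ HY={G,T} → {T} (+0)
site 4, node FJ: F={T} ∪ J={A} → {A,T} (+1)
site 4, node NV: N={T} ∪ V={C} → {C,T} (+1)
site 4, node FJNV: FJ={A,T} ∩ NV={C,T} → {T} (+0)
site 4, node HY: H={T} ∪ Y={C} → {C,T} (+1)
site 4, node FHJNVY: FJNV={T} ∩ HY={C,T} → {T} (+0)
site 5, node FJ: F={G} ∪ J={T} → {G,T} (+1)
site 5, node NV: N={G} ∪ V={T} → {G,T} (+1)
site 5, node FJNV: FJ={G,T} ∩ NV={G,T} → {G,T} (+0)
site 5, node HY: H={G} ∪ Y={C} → {C,G} (+1)
site 5, node FHJNVY: FJNV={G,T} ∩ HY={C,G} → {G} (+0)
per-site changes: [3, 3, 2, 3, 3, 3]; total = 17

3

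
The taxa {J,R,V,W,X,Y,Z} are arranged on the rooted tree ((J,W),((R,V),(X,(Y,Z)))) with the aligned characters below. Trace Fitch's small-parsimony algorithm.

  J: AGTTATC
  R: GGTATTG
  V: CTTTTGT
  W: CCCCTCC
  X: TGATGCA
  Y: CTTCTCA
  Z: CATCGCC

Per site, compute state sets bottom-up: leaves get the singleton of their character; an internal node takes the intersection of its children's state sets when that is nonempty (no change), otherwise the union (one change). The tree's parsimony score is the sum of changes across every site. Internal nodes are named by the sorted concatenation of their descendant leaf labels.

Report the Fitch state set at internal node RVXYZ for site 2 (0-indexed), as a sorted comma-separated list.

T

JW@0: {A} ∪ {C} = {A,C} (union, +1)
RV@0: {G} ∪ {C} = {C,G} (union, +1)
YZ@0: {C} ∩ {C} = {C} (intersection, +0)
XYZ@0: {T} ∪ {C} = {C,T} (union, +1)
RVXYZ@0: {C,G} ∩ {C,T} = {C} (intersection, +0)
JRVWXYZ@0: {A,C} ∩ {C} = {C} (intersection, +0)
JW@1: {G} ∪ {C} = {C,G} (union, +1)
RV@1: {G} ∪ {T} = {G,T} (union, +1)
YZ@1: {T} ∪ {A} = {A,T} (union, +1)
XYZ@1: {G} ∪ {A,T} = {A,G,T} (union, +1)
RVXYZ@1: {G,T} ∩ {A,G,T} = {G,T} (intersection, +0)
JRVWXYZ@1: {C,G} ∩ {G,T} = {G} (intersection, +0)
JW@2: {T} ∪ {C} = {C,T} (union, +1)
RV@2: {T} ∩ {T} = {T} (intersection, +0)
YZ@2: {T} ∩ {T} = {T} (intersection, +0)
XYZ@2: {A} ∪ {T} = {A,T} (union, +1)
RVXYZ@2: {T} ∩ {A,T} = {T} (intersection, +0)
JRVWXYZ@2: {C,T} ∩ {T} = {T} (intersection, +0)
JW@3: {T} ∪ {C} = {C,T} (union, +1)
RV@3: {A} ∪ {T} = {A,T} (union, +1)
YZ@3: {C} ∩ {C} = {C} (intersection, +0)
XYZ@3: {T} ∪ {C} = {C,T} (union, +1)
RVXYZ@3: {A,T} ∩ {C,T} = {T} (intersection, +0)
JRVWXYZ@3: {C,T} ∩ {T} = {T} (intersection, +0)
JW@4: {A} ∪ {T} = {A,T} (union, +1)
RV@4: {T} ∩ {T} = {T} (intersection, +0)
YZ@4: {T} ∪ {G} = {G,T} (union, +1)
XYZ@4: {G} ∩ {G,T} = {G} (intersection, +0)
RVXYZ@4: {T} ∪ {G} = {G,T} (union, +1)
JRVWXYZ@4: {A,T} ∩ {G,T} = {T} (intersection, +0)
JW@5: {T} ∪ {C} = {C,T} (union, +1)
RV@5: {T} ∪ {G} = {G,T} (union, +1)
YZ@5: {C} ∩ {C} = {C} (intersection, +0)
XYZ@5: {C} ∩ {C} = {C} (intersection, +0)
RVXYZ@5: {G,T} ∪ {C} = {C,G,T} (union, +1)
JRVWXYZ@5: {C,T} ∩ {C,G,T} = {C,T} (intersection, +0)
JW@6: {C} ∩ {C} = {C} (intersection, +0)
RV@6: {G} ∪ {T} = {G,T} (union, +1)
YZ@6: {A} ∪ {C} = {A,C} (union, +1)
XYZ@6: {A} ∩ {A,C} = {A} (intersection, +0)
RVXYZ@6: {G,T} ∪ {A} = {A,G,T} (union, +1)
JRVWXYZ@6: {C} ∪ {A,G,T} = {A,C,G,T} (union, +1)
per-site changes: [3, 4, 2, 3, 3, 3, 4]; total = 22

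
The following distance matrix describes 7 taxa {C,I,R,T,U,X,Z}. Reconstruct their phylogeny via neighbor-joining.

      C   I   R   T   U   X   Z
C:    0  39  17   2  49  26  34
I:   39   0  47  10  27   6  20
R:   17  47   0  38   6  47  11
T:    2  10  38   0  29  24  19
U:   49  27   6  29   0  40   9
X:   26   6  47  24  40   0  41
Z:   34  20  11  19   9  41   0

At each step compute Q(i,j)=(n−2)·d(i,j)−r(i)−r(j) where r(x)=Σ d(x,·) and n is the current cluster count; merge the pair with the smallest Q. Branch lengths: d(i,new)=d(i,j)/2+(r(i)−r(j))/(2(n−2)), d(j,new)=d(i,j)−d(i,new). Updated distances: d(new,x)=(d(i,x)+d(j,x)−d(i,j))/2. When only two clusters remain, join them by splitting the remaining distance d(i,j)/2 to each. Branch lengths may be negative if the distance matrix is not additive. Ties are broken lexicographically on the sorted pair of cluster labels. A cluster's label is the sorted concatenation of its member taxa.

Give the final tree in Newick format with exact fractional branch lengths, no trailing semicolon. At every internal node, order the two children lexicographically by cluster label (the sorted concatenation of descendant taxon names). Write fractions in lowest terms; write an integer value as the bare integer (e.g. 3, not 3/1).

1. join I+X (d=6, Q=-303) ⇒ IX; edges |I|=-1/2, |X|=13/2
  updated: d(C,IX)=59/2, d(IX,R)=44, d(IX,T)=14, d(IX,U)=61/2, d(IX,Z)=55/2
2. join C+T (d=2, Q=-451/2) ⇒ CT; edges |C|=75/16, |T|=-43/16
  updated: d(CT,IX)=83/4, d(CT,R)=53/2, d(CT,U)=38, d(CT,Z)=51/2
3. join CT+IX (d=83/4, Q=-685/4) ⇒ CITX; edges |CT|=67/8, |IX|=99/8
  updated: d(CITX,R)=199/8, d(CITX,U)=191/8, d(CITX,Z)=129/8
4. join CITX+Z (d=129/8, Q=-275/4) ⇒ CITXZ; edges |CITX|=61/4, |Z|=7/8
  updated: d(CITXZ,R)=79/8, d(CITXZ,U)=67/8
5. join CITXZ+R (d=79/8, Q=-97/4) ⇒ CIRTXZ; edges |CITXZ|=49/8, |R|=15/4
  updated: d(CIRTXZ,U)=9/4
6. join CIRTXZ+U (d=9/4) ⇒ CIRTUXZ; edges |CIRTXZ|=9/8, |U|=9/8
final tree: (((((C:75/16,T:-43/16):67/8,(I:-1/2,X:13/2):99/8):61/4,Z:7/8):49/8,R:15/4):9/8,U:9/8)
total length: 57

(((((C:75/16,T:-43/16):67/8,(I:-1/2,X:13/2):99/8):61/4,Z:7/8):49/8,R:15/4):9/8,U:9/8)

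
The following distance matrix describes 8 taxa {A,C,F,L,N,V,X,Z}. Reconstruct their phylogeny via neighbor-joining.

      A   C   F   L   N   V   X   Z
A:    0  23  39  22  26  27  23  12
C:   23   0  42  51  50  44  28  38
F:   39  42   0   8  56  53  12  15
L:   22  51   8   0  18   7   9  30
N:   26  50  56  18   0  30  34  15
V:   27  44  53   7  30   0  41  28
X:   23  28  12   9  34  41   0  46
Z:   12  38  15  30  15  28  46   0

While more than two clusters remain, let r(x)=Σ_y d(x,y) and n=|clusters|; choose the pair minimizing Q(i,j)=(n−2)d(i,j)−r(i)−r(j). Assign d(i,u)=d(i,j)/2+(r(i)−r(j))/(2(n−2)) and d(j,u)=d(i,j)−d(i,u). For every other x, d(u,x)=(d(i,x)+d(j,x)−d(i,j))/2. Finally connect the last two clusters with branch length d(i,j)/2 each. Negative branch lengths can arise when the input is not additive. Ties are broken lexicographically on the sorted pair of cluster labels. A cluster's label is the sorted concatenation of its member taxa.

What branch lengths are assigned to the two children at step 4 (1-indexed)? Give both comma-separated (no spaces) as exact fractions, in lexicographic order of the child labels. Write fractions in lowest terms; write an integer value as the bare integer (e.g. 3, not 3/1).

iteration 1: select F,X (d=12, Q=-346); attach at lengths (26/3, 10/3); label the merged cluster FX
  updated: d(A,FX)=25, d(C,FX)=29, d(FX,L)=5/2, d(FX,N)=39, d(FX,V)=41, d(FX,Z)=49/2
iteration 2: select FX,L (d=5/2, Q=-279); attach at lengths (43/10, -9/5); label the merged cluster FLX
  updated: d(A,FLX)=89/4, d(C,FLX)=155/4, d(FLX,N)=109/4, d(FLX,V)=91/4, d(FLX,Z)=26
iteration 3: select A,C (d=23, Q=-212); attach at lengths (17/16, 351/16); label the merged cluster AC
  updated: d(AC,FLX)=19, d(AC,N)=53/2, d(AC,V)=24, d(AC,Z)=27/2
iteration 4: select N,Z (d=15, Q=-545/4); attach at lengths (245/24, 115/24); label the merged cluster NZ
  updated: d(AC,NZ)=25/2, d(FLX,NZ)=153/8, d(NZ,V)=43/2
iteration 5: select AC,NZ (d=25/2, Q=-669/8); attach at lengths (219/32, 181/32); label the merged cluster ACNZ
  updated: d(ACNZ,FLX)=205/16, d(ACNZ,V)=33/2
iteration 6: select ACNZ,FLX (d=205/16, Q=-833/16); attach at lengths (105/32, 305/32); label the merged cluster ACFLNXZ
  updated: d(ACFLNXZ,V)=423/32
iteration 7: select ACFLNXZ,V (d=423/32); attach at lengths (423/64, 423/64); label the merged cluster ACFLNVXZ
final tree: ((((A:17/16,C:351/16):219/32,(N:245/24,Z:115/24):181/32):105/32,((F:26/3,X:10/3):43/10,L:-9/5):305/32):423/64,V:423/64)
total length: 2913/32

245/24,115/24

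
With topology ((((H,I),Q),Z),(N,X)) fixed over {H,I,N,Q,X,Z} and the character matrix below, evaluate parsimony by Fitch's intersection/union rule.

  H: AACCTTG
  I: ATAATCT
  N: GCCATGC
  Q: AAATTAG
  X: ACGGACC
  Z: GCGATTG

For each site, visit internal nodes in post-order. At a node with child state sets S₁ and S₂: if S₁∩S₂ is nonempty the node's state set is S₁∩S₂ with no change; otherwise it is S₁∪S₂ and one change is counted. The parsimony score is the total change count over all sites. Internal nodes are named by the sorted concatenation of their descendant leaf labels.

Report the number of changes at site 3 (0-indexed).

HI@0: {A} ∩ {A} = {A} (intersection, +0)
HIQ@0: {A} ∩ {A} = {A} (intersection, +0)
HIQZ@0: {A} ∪ {G} = {A,G} (union, +1)
NX@0: {G} ∪ {A} = {A,G} (union, +1)
HINQXZ@0: {A,G} ∩ {A,G} = {A,G} (intersection, +0)
HI@1: {A} ∪ {T} = {A,T} (union, +1)
HIQ@1: {A,T} ∩ {A} = {A} (intersection, +0)
HIQZ@1: {A} ∪ {C} = {A,C} (union, +1)
NX@1: {C} ∩ {C} = {C} (intersection, +0)
HINQXZ@1: {A,C} ∩ {C} = {C} (intersection, +0)
HI@2: {C} ∪ {A} = {A,C} (union, +1)
HIQ@2: {A,C} ∩ {A} = {A} (intersection, +0)
HIQZ@2: {A} ∪ {G} = {A,G} (union, +1)
NX@2: {C} ∪ {G} = {C,G} (union, +1)
HINQXZ@2: {A,G} ∩ {C,G} = {G} (intersection, +0)
HI@3: {C} ∪ {A} = {A,C} (union, +1)
HIQ@3: {A,C} ∪ {T} = {A,C,T} (union, +1)
HIQZ@3: {A,C,T} ∩ {A} = {A} (intersection, +0)
NX@3: {A} ∪ {G} = {A,G} (union, +1)
HINQXZ@3: {A} ∩ {A,G} = {A} (intersection, +0)
HI@4: {T} ∩ {T} = {T} (intersection, +0)
HIQ@4: {T} ∩ {T} = {T} (intersection, +0)
HIQZ@4: {T} ∩ {T} = {T} (intersection, +0)
NX@4: {T} ∪ {A} = {A,T} (union, +1)
HINQXZ@4: {T} ∩ {A,T} = {T} (intersection, +0)
HI@5: {T} ∪ {C} = {C,T} (union, +1)
HIQ@5: {C,T} ∪ {A} = {A,C,T} (union, +1)
HIQZ@5: {A,C,T} ∩ {T} = {T} (intersection, +0)
NX@5: {G} ∪ {C} = {C,G} (union, +1)
HINQXZ@5: {T} ∪ {C,G} = {C,G,T} (union, +1)
HI@6: {G} ∪ {T} = {G,T} (union, +1)
HIQ@6: {G,T} ∩ {G} = {G} (intersection, +0)
HIQZ@6: {G} ∩ {G} = {G} (intersection, +0)
NX@6: {C} ∩ {C} = {C} (intersection, +0)
HINQXZ@6: {G} ∪ {C} = {C,G} (union, +1)
per-site changes: [2, 2, 3, 3, 1, 4, 2]; total = 17

3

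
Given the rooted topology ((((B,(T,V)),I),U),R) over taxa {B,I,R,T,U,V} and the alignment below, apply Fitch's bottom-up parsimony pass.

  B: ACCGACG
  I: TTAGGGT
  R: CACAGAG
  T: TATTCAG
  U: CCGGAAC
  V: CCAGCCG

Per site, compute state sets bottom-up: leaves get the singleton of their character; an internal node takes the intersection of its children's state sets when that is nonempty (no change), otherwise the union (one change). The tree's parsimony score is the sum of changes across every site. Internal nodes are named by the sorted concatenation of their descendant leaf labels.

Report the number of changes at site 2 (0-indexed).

TV@0: {T} ∪ {C} = {C,T} (union, +1)
BTV@0: {A} ∪ {C,T} = {A,C,T} (union, +1)
BITV@0: {A,C,T} ∩ {T} = {T} (intersection, +0)
BITUV@0: {T} ∪ {C} = {C,T} (union, +1)
BIRTUV@0: {C,T} ∩ {C} = {C} (intersection, +0)
TV@1: {A} ∪ {C} = {A,C} (union, +1)
BTV@1: {C} ∩ {A,C} = {C} (intersection, +0)
BITV@1: {C} ∪ {T} = {C,T} (union, +1)
BITUV@1: {C,T} ∩ {C} = {C} (intersection, +0)
BIRTUV@1: {C} ∪ {A} = {A,C} (union, +1)
TV@2: {T} ∪ {A} = {A,T} (union, +1)
BTV@2: {C} ∪ {A,T} = {A,C,T} (union, +1)
BITV@2: {A,C,T} ∩ {A} = {A} (intersection, +0)
BITUV@2: {A} ∪ {G} = {A,G} (union, +1)
BIRTUV@2: {A,G} ∪ {C} = {A,C,G} (union, +1)
TV@3: {T} ∪ {G} = {G,T} (union, +1)
BTV@3: {G} ∩ {G,T} = {G} (intersection, +0)
BITV@3: {G} ∩ {G} = {G} (intersection, +0)
BITUV@3: {G} ∩ {G} = {G} (intersection, +0)
BIRTUV@3: {G} ∪ {A} = {A,G} (union, +1)
TV@4: {C} ∩ {C} = {C} (intersection, +0)
BTV@4: {A} ∪ {C} = {A,C} (union, +1)
BITV@4: {A,C} ∪ {G} = {A,C,G} (union, +1)
BITUV@4: {A,C,G} ∩ {A} = {A} (intersection, +0)
BIRTUV@4: {A} ∪ {G} = {A,G} (union, +1)
TV@5: {A} ∪ {C} = {A,C} (union, +1)
BTV@5: {C} ∩ {A,C} = {C} (intersection, +0)
BITV@5: {C} ∪ {G} = {C,G} (union, +1)
BITUV@5: {C,G} ∪ {A} = {A,C,G} (union, +1)
BIRTUV@5: {A,C,G} ∩ {A} = {A} (intersection, +0)
TV@6: {G} ∩ {G} = {G} (intersection, +0)
BTV@6: {G} ∩ {G} = {G} (intersection, +0)
BITV@6: {G} ∪ {T} = {G,T} (union, +1)
BITUV@6: {G,T} ∪ {C} = {C,G,T} (union, +1)
BIRTUV@6: {C,G,T} ∩ {G} = {G} (intersection, +0)
per-site changes: [3, 3, 4, 2, 3, 3, 2]; total = 20

4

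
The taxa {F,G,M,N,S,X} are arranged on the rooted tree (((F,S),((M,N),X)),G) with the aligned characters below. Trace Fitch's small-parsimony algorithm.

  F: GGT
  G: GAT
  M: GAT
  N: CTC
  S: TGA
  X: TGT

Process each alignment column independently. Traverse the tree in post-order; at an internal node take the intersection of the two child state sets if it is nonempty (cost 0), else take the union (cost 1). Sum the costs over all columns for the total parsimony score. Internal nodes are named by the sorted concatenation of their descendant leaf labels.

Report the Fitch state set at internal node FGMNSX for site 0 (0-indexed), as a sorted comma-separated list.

FS@0: {G} ∪ {T} = {G,T} (union, +1)
MN@0: {G} ∪ {C} = {C,G} (union, +1)
MNX@0: {C,G} ∪ {T} = {C,G,T} (union, +1)
FMNSX@0: {G,T} ∩ {C,G,T} = {G,T} (intersection, +0)
FGMNSX@0: {G,T} ∩ {G} = {G} (intersection, +0)
FS@1: {G} ∩ {G} = {G} (intersection, +0)
MN@1: {A} ∪ {T} = {A,T} (union, +1)
MNX@1: {A,T} ∪ {G} = {A,G,T} (union, +1)
FMNSX@1: {G} ∩ {A,G,T} = {G} (intersection, +0)
FGMNSX@1: {G} ∪ {A} = {A,G} (union, +1)
FS@2: {T} ∪ {A} = {A,T} (union, +1)
MN@2: {T} ∪ {C} = {C,T} (union, +1)
MNX@2: {C,T} ∩ {T} = {T} (intersection, +0)
FMNSX@2: {A,T} ∩ {T} = {T} (intersection, +0)
FGMNSX@2: {T} ∩ {T} = {T} (intersection, +0)
per-site changes: [3, 3, 2]; total = 8

G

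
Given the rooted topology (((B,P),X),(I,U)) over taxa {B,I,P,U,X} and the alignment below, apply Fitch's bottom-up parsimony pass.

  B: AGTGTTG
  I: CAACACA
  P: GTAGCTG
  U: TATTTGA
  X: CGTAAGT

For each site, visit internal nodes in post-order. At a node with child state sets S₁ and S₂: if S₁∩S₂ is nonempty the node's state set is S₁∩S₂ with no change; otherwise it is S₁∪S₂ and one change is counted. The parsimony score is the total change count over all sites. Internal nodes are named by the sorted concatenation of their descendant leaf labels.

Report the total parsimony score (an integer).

17

site 0, node BP: B={A} ∪ P={G} → {A,G} (+1)
site 0, node BPX: BP={A,G} ∪ X={C} → {A,C,G} (+1)
site 0, node IU: I={C} ∪ U={T} → {C,T} (+1)
site 0, node BIPUX: BPX={A,C,G} ∩ IU={C,T} → {C} (+0)
site 1, node BP: B={G} ∪ P={T} → {G,T} (+1)
site 1, node BPX: BP={G,T} ∩ X={G} → {G} (+0)
site 1, node IU: I={A} ∩ U={A} → {A} (+0)
site 1, node BIPUX: BPX={G} ∪ IU={A} → {A,G} (+1)
site 2, node BP: B={T} ∪ P={A} → {A,T} (+1)
site 2, node BPX: BP={A,T} ∩ X={T} → {T} (+0)
site 2, node IU: I={A} ∪ U={T} → {A,T} (+1)
site 2, node BIPUX: BPX={T} ∩ IU={A,T} → {T} (+0)
site 3, node BP: B={G} ∩ P={G} → {G} (+0)
site 3, node BPX: BP={G} ∪ X={A} → {A,G} (+1)
site 3, node IU: I={C} ∪ U={T} → {C,T} (+1)
site 3, node BIPUX: BPX={A,G} ∪ IU={C,T} → {A,C,G,T} (+1)
site 4, node BP: B={T} ∪ P={C} → {C,T} (+1)
site 4, node BPX: BP={C,T} ∪ X={A} → {A,C,T} (+1)
site 4, node IU: I={A} ∪ U={T} → {A,T} (+1)
site 4, node BIPUX: BPX={A,C,T} ∩ IU={A,T} → {A,T} (+0)
site 5, node BP: B={T} ∩ P={T} → {T} (+0)
site 5, node BPX: BP={T} ∪ X={G} → {G,T} (+1)
site 5, node IU: I={C} ∪ U={G} → {C,G} (+1)
site 5, node BIPUX: BPX={G,T} ∩ IU={C,G} → {G} (+0)
site 6, node BP: B={G} ∩ P={G} → {G} (+0)
site 6, node BPX: BP={G} ∪ X={T} → {G,T} (+1)
site 6, node IU: I={A} ∩ U={A} → {A} (+0)
site 6, node BIPUX: BPX={G,T} ∪ IU={A} → {A,G,T} (+1)
per-site changes: [3, 2, 2, 3, 3, 2, 2]; total = 17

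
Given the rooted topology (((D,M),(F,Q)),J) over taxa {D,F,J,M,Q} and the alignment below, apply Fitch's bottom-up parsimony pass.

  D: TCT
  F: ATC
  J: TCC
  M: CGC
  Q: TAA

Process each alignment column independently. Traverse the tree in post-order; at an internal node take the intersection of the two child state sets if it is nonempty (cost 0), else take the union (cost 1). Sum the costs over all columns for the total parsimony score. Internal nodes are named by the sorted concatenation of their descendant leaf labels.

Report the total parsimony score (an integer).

7

[col 0] DM: children D:{T}, M:{C} ∪→ {C,T}; cost 1
[col 0] FQ: children F:{A}, Q:{T} ∪→ {A,T}; cost 1
[col 0] DFMQ: children DM:{C,T}, FQ:{A,T} ∩→ {T}; cost 0
[col 0] DFJMQ: children DFMQ:{T}, J:{T} ∩→ {T}; cost 0
[col 1] DM: children D:{C}, M:{G} ∪→ {C,G}; cost 1
[col 1] FQ: children F:{T}, Q:{A} ∪→ {A,T}; cost 1
[col 1] DFMQ: children DM:{C,G}, FQ:{A,T} ∪→ {A,C,G,T}; cost 1
[col 1] DFJMQ: children DFMQ:{A,C,G,T}, J:{C} ∩→ {C}; cost 0
[col 2] DM: children D:{T}, M:{C} ∪→ {C,T}; cost 1
[col 2] FQ: children F:{C}, Q:{A} ∪→ {A,C}; cost 1
[col 2] DFMQ: children DM:{C,T}, FQ:{A,C} ∩→ {C}; cost 0
[col 2] DFJMQ: children DFMQ:{C}, J:{C} ∩→ {C}; cost 0
per-site changes: [2, 3, 2]; total = 7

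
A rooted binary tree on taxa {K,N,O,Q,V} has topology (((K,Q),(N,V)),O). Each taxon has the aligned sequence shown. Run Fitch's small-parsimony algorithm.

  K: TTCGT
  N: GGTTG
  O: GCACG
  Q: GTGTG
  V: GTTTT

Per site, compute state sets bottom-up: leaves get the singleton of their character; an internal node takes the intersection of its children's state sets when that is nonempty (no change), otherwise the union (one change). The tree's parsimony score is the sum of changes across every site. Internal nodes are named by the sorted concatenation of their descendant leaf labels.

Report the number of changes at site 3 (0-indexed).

2

KQ@0: {T} ∪ {G} = {G,T} (union, +1)
NV@0: {G} ∩ {G} = {G} (intersection, +0)
KNQV@0: {G,T} ∩ {G} = {G} (intersection, +0)
KNOQV@0: {G} ∩ {G} = {G} (intersection, +0)
KQ@1: {T} ∩ {T} = {T} (intersection, +0)
NV@1: {G} ∪ {T} = {G,T} (union, +1)
KNQV@1: {T} ∩ {G,T} = {T} (intersection, +0)
KNOQV@1: {T} ∪ {C} = {C,T} (union, +1)
KQ@2: {C} ∪ {G} = {C,G} (union, +1)
NV@2: {T} ∩ {T} = {T} (intersection, +0)
KNQV@2: {C,G} ∪ {T} = {C,G,T} (union, +1)
KNOQV@2: {C,G,T} ∪ {A} = {A,C,G,T} (union, +1)
KQ@3: {G} ∪ {T} = {G,T} (union, +1)
NV@3: {T} ∩ {T} = {T} (intersection, +0)
KNQV@3: {G,T} ∩ {T} = {T} (intersection, +0)
KNOQV@3: {T} ∪ {C} = {C,T} (union, +1)
KQ@4: {T} ∪ {G} = {G,T} (union, +1)
NV@4: {G} ∪ {T} = {G,T} (union, +1)
KNQV@4: {G,T} ∩ {G,T} = {G,T} (intersection, +0)
KNOQV@4: {G,T} ∩ {G} = {G} (intersection, +0)
per-site changes: [1, 2, 3, 2, 2]; total = 10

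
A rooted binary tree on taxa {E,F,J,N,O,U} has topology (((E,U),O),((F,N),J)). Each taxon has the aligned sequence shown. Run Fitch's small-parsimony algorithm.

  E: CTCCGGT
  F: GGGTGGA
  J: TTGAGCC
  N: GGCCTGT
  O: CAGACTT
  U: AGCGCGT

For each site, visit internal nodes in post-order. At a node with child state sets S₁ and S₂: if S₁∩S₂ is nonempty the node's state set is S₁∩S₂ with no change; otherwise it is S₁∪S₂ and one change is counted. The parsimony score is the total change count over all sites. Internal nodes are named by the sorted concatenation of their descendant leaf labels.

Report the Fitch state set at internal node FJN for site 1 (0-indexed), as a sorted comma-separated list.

[col 0] EU: children E:{C}, U:{A} ∪→ {A,C}; cost 1
[col 0] EOU: children EU:{A,C}, O:{C} ∩→ {C}; cost 0
[col 0] FN: children F:{G}, N:{G} ∩→ {G}; cost 0
[col 0] FJN: children FN:{G}, J:{T} ∪→ {G,T}; cost 1
[col 0] EFJNOU: children EOU:{C}, FJN:{G,T} ∪→ {C,G,T}; cost 1
[col 1] EU: children E:{T}, U:{G} ∪→ {G,T}; cost 1
[col 1] EOU: children EU:{G,T}, O:{A} ∪→ {A,G,T}; cost 1
[col 1] FN: children F:{G}, N:{G} ∩→ {G}; cost 0
[col 1] FJN: children FN:{G}, J:{T} ∪→ {G,T}; cost 1
[col 1] EFJNOU: children EOU:{A,G,T}, FJN:{G,T} ∩→ {G,T}; cost 0
[col 2] EU: children E:{C}, U:{C} ∩→ {C}; cost 0
[col 2] EOU: children EU:{C}, O:{G} ∪→ {C,G}; cost 1
[col 2] FN: children F:{G}, N:{C} ∪→ {C,G}; cost 1
[col 2] FJN: children FN:{C,G}, J:{G} ∩→ {G}; cost 0
[col 2] EFJNOU: children EOU:{C,G}, FJN:{G} ∩→ {G}; cost 0
[col 3] EU: children E:{C}, U:{G} ∪→ {C,G}; cost 1
[col 3] EOU: children EU:{C,G}, O:{A} ∪→ {A,C,G}; cost 1
[col 3] FN: children F:{T}, N:{C} ∪→ {C,T}; cost 1
[col 3] FJN: children FN:{C,T}, J:{A} ∪→ {A,C,T}; cost 1
[col 3] EFJNOU: children EOU:{A,C,G}, FJN:{A,C,T} ∩→ {A,C}; cost 0
[col 4] EU: children E:{G}, U:{C} ∪→ {C,G}; cost 1
[col 4] EOU: children EU:{C,G}, O:{C} ∩→ {C}; cost 0
[col 4] FN: children F:{G}, N:{T} ∪→ {G,T}; cost 1
[col 4] FJN: children FN:{G,T}, J:{G} ∩→ {G}; cost 0
[col 4] EFJNOU: children EOU:{C}, FJN:{G} ∪→ {C,G}; cost 1
[col 5] EU: children E:{G}, U:{G} ∩→ {G}; cost 0
[col 5] EOU: children EU:{G}, O:{T} ∪→ {G,T}; cost 1
[col 5] FN: children F:{G}, N:{G} ∩→ {G}; cost 0
[col 5] FJN: children FN:{G}, J:{C} ∪→ {C,G}; cost 1
[col 5] EFJNOU: children EOU:{G,T}, FJN:{C,G} ∩→ {G}; cost 0
[col 6] EU: children E:{T}, U:{T} ∩→ {T}; cost 0
[col 6] EOU: children EU:{T}, O:{T} ∩→ {T}; cost 0
[col 6] FN: children F:{A}, N:{T} ∪→ {A,T}; cost 1
[col 6] FJN: children FN:{A,T}, J:{C} ∪→ {A,C,T}; cost 1
[col 6] EFJNOU: children EOU:{T}, FJN:{A,C,T} ∩→ {T}; cost 0
per-site changes: [3, 3, 2, 4, 3, 2, 2]; total = 19

G,T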